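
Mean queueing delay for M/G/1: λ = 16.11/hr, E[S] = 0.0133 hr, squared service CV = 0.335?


ρ = λ·E[S] = 16.11·0.0133 = 0.2143
E[S²] = E[S]²(1+C_s²) = 0.0133²·(1+0.335) = 0.0002361
Wq = λ·E[S²]/(2(1−ρ)) = 16.11·0.0002361/(2·0.7857) = 0.002421 hr

Final: 0.002421 hr


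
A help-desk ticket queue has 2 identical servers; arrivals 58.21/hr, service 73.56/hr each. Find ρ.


ρ = λ/(cμ) = 58.21/(2·73.56) = 58.21/147.12 = 0.3957

Final: 0.3957


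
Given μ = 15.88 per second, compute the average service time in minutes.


Mean service time = 1/μ = 1/15.88 second = 0.06297 second
In minutes: 0.06297 × 0.0166667 = 0.001050 min

Final: 0.001050 min


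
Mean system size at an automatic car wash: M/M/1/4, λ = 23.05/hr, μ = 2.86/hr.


ρ = 23.05/2.86 = 8.0594
L = ρ[1 − (K+1)ρ^K + Kρ^(K+1)] / [(1−ρ)(1−ρ^(K+1))]
Numerator: 8.0594·(1 − 5·4219.097740 + 4·34003.567449) = 926189.144843
Denominator: (-7.0594)·(-34002.567449) = 240039.103772
L = 926189.144843/240039.103772 = 3.8585

Final: 3.8585


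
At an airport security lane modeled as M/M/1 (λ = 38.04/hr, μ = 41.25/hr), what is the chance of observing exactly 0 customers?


ρ = 38.04/41.25 = 0.9222
P_n = (1−ρ)·ρ^n = (1 − 0.9222)·0.9222^0 = 0.07782·1.000000 = 0.077818

Final: 0.077818


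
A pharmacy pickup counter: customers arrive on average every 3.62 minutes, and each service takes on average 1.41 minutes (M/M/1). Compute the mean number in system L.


λ = 60/3.62 = 16.5746 /hr
μ = 60/1.41 = 42.5532 /hr
ρ = λ/μ = 16.5746/42.5532 = 0.3895
L = ρ/(1−ρ) = 0.3895/0.6105 = 0.6380

Final: 0.6380


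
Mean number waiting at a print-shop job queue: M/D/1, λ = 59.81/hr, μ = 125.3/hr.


ρ = 59.81/125.3 = 0.4773
M/D/1: Lq = ρ²/(2(1−ρ)) = 0.2278/(2·0.5227) = 0.21797

Final: 0.21797


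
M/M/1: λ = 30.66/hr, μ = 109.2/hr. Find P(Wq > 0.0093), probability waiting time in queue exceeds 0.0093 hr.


ρ = 30.66/109.2 = 0.2808
P(Wq > t) = ρ·e^{−(μ−λ)t} = 0.2808·e^{−0.7304}
= 0.2808·0.481706 = 0.135248

Final: 0.135248


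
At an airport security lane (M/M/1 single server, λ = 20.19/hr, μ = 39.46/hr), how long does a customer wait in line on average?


ρ = 20.19/39.46 = 0.5117
Wq = ρ/(μ−λ) = 0.5117/(39.46 − 20.19) = 0.5117/19.27 = 0.02655 hr

Final: 0.02655 hr


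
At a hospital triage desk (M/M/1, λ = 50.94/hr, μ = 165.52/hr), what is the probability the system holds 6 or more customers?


ρ = 50.94/165.52 = 0.3078
P(N ≥ n) = ρ^n = 0.3078^6 = 0.0008497

Final: 0.0008497


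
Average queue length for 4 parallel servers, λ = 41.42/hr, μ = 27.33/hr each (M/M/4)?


a = λ/μ = 1.5156; ρ = a/4 = 0.3789
P₀ = 0.217482
Lq = P₀·a^c·ρ / (c!·(1−ρ)²) = 0.217482·5.27572·0.3789/(24·0.38578)
= 0.04695

Final: 0.04695


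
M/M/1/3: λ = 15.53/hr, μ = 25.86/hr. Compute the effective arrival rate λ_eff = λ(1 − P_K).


ρ = 0.6005; P_K = (1−ρ)ρ^3/(1−ρ^4) = 0.099452
λ_eff = λ(1 − P_K) = 15.53·(1 − 0.099452) = 15.53·0.900548 = 13.9855 /hr

Final: 13.9855 /hr


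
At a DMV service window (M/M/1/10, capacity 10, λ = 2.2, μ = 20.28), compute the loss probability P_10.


ρ = λ/μ = 2.2/20.28 = 0.1085
P_K = (1−ρ)ρ^K/(1−ρ^(K+1)) = (0.8915·2.257e-10)/(1 − 2.449e-11)
= 2.012e-10/1.000000 = 2.012e-10

Final: 2.012e-10


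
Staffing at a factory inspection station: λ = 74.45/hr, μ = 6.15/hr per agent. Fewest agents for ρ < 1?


Stability requires cμ > λ ⇔ c > λ/μ.
λ/μ = 74.45/6.15 = 12.1057
Minimum integer c = ⌊12.1057⌋ + 1 = 13
Check: 13·6.15 = 79.95 > 74.45, while 12·6.15 = 73.80 ≤ 74.45

Final: 13 servers


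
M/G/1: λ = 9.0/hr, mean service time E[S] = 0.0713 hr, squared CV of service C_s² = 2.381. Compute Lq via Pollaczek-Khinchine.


ρ = λ·E[S] = 9.0·0.0713 = 0.6417
Lq = ρ²(1+C_s²)/(2(1−ρ)) = 0.4118·(1+2.381)/(2·0.3583)
= 0.4118·3.3810/0.7166 = 1.94282

Final: 1.94282


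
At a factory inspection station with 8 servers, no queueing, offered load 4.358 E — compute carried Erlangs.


B(8,4.358) = 0.042772 (Erlang-B)
Carried load = a(1 − B) = 4.358·(1 − 0.042772) = 4.358·0.957228 = 4.1716 E

Final: 4.1716 Erlangs


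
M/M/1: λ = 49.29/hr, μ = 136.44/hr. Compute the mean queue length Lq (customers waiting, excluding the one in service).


ρ = 49.29/136.44 = 0.3613
Lq = ρ²/(1−ρ) = 0.1305/0.6387 = 0.2043

Final: 0.2043


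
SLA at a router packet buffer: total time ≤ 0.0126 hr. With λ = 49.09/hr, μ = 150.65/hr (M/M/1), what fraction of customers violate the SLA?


W ~ Exponential(μ−λ) for M/M/1.
μ − λ = 150.65 − 49.09 = 101.5600
P(W > t) = e^{−(μ−λ)t} = e^{−1.2797} = 0.278133

Final: 0.278133


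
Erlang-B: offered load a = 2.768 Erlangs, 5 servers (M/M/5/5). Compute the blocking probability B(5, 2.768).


B(c,a) = (a^c/c!) / Σ_{k=0}^{c} a^k/k!
a^5/5! = 1.354095
Σ terms (k=0..5): 1.00000 + 2.76800 + 3.83091 + 3.53465 + 2.44598 + 1.35410 = 14.933643
B = 1.354095/14.933643 = 0.090674

Final: 0.090674


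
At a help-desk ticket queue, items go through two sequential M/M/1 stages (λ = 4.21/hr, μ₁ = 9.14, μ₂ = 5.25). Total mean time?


Each node sees arrival rate λ = 4.21/hr (tandem ⇒ throughput preserved).
W₁ = 1/(μ₁−λ) = 1/(9.14−4.21) = 0.20284 hr
W₂ = 1/(μ₂−λ) = 1/(5.25−4.21) = 0.96154 hr
W_total = W₁ + W₂ = 0.20284 + 0.96154 = 1.16438 hr

Final: 1.16438 hr


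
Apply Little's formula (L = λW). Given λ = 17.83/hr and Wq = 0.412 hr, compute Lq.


Lq = λWq = 17.83·0.412 = 7.3460

Final: 7.3460


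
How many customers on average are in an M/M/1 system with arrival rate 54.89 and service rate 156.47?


ρ = λ/μ = 54.89/156.47 = 0.3508
L = ρ/(1−ρ) = 0.3508/(1 − 0.3508) = 0.3508/0.6492 = 0.5404

Final: 0.5404


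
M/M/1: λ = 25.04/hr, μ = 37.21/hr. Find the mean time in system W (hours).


W = 1/(μ−λ) = 1/(37.21 − 25.04) = 1/12.17 = 0.08217 hr

Final: 0.08217 hr


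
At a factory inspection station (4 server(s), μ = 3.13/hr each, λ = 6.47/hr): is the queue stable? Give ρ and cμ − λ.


Total capacity cμ = 4·3.13 = 12.52/hr
ρ = λ/(cμ) = 6.47/12.52 = 0.5168
Stable ⇔ ρ < 1: YES
Spare capacity = cμ − λ = 12.52 − 6.47 = 6.05/hr

Final: ρ = 0.5168; stable; margin = 6.05/hr


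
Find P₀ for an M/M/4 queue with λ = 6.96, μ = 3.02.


a = λ/μ = 6.96/3.02 = 2.3046; ρ = a/c = 0.5762
Σ_{k=0}^{3} a^k/k! (terms k=0..3) = 1.00000 + 2.30464 + 2.65567 + 2.04012 = 8.00043
Tail: a^4/(4!(1−ρ)) = 28.21040/(24·0.4238) = 2.77329
P₀ = 1/(8.00043 + 2.77329) = 1/10.77372 = 0.092818

Final: 0.092818


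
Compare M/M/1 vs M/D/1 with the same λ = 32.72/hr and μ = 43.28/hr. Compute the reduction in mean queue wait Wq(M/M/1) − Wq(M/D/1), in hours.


ρ = 32.72/43.28 = 0.7560
Wq(M/M/1) = ρ/(μ−λ) = 0.7560/10.56 = 0.07159 hr
Wq(M/D/1) = ρ/(2(μ−λ)) = 0.03580 hr
Savings = 0.07159 − 0.03580 = 0.03580 hr

Final: 0.03580 hr


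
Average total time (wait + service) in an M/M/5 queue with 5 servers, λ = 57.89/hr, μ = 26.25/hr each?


a = 2.2053; ρ = 0.4411; P₀ = 0.108838
Lq = P₀·a^c·ρ/(c!(1−ρ)²) = 0.06680
Wq = Lq/λ = 0.06680/57.89 = 0.001154 hr
W = Wq + 1/μ = 0.001154 + 0.03810 = 0.03925 hr

Final: 0.03925 hr


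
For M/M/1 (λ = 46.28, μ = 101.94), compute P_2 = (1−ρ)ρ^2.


ρ = 46.28/101.94 = 0.4540
P_n = (1−ρ)·ρ^n = (1 − 0.4540)·0.4540^2 = 0.5460·0.206109 = 0.112537

Final: 0.112537


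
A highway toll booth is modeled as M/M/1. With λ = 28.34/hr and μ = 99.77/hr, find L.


ρ = λ/μ = 28.34/99.77 = 0.2841
L = ρ/(1−ρ) = 0.2841/(1 − 0.2841) = 0.2841/0.7159 = 0.3968

Final: 0.3968


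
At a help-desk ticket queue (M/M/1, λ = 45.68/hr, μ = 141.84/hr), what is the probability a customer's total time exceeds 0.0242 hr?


W ~ Exponential(μ−λ) for M/M/1.
μ − λ = 141.84 − 45.68 = 96.1600
P(W > t) = e^{−(μ−λ)t} = e^{−2.3271} = 0.097581

Final: 0.097581


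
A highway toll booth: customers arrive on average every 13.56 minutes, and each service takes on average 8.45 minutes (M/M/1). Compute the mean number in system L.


λ = 60/13.56 = 4.4248 /hr
μ = 60/8.45 = 7.1006 /hr
ρ = λ/μ = 4.4248/7.1006 = 0.6232
L = ρ/(1−ρ) = 0.6232/0.3768 = 1.6536

Final: 1.6536


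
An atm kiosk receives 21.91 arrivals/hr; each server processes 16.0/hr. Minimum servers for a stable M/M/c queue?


Stability requires cμ > λ ⇔ c > λ/μ.
λ/μ = 21.91/16.0 = 1.3694
Minimum integer c = ⌊1.3694⌋ + 1 = 2
Check: 2·16.0 = 32.00 > 21.91, while 1·16.0 = 16.00 ≤ 21.91

Final: 2 servers


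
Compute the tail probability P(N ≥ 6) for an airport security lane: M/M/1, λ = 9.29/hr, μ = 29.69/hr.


ρ = 9.29/29.69 = 0.3129
P(N ≥ n) = ρ^n = 0.3129^6 = 0.0009385

Final: 0.0009385


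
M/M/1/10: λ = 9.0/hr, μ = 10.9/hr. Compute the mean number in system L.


ρ = 9.0/10.9 = 0.8257
L = ρ[1 − (K+1)ρ^K + Kρ^(K+1)] / [(1−ρ)(1−ρ^(K+1))]
Numerator: 0.8257·(1 − 11·0.147286 + 10·0.121612) = 0.492092
Denominator: (0.1743)·(0.878388) = 0.153114
L = 0.492092/0.153114 = 3.2139

Final: 3.2139


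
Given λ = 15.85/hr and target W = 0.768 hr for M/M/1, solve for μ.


W = 1/(μ−λ) ⇒ μ − λ = 1/W = 1/0.768 = 1.3021
μ = λ + 1/W = 15.85 + 1.3021 = 17.1521 per hr

Final: 17.1521 /hr


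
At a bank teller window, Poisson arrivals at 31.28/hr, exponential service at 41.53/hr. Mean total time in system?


W = 1/(μ−λ) = 1/(41.53 − 31.28) = 1/10.25 = 0.09756 hr

Final: 0.09756 hr


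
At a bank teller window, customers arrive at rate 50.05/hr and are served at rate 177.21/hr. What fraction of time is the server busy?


ρ = λ/μ = 50.05/177.21 = 0.2824

Final: 0.2824


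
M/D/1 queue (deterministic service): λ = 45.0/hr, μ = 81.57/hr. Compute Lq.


ρ = 45.0/81.57 = 0.5517
M/D/1: Lq = ρ²/(2(1−ρ)) = 0.3043/(2·0.4483) = 0.33942

Final: 0.33942


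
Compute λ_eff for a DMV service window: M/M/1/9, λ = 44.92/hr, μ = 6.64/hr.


ρ = 6.7651; P_K = (1−ρ)ρ^9/(1−ρ^10) = 0.852182
λ_eff = λ(1 − P_K) = 44.92·(1 − 0.852182) = 44.92·0.147818 = 6.6400 /hr

Final: 6.6400 /hr


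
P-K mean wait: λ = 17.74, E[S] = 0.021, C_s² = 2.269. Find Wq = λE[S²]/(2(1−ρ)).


ρ = λ·E[S] = 17.74·0.021 = 0.3725
E[S²] = E[S]²(1+C_s²) = 0.021²·(1+2.269) = 0.001442
Wq = λ·E[S²]/(2(1−ρ)) = 17.74·0.001442/(2·0.6275) = 0.02038 hr

Final: 0.02038 hr


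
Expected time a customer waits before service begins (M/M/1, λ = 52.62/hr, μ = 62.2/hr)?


ρ = 52.62/62.2 = 0.8460
Wq = ρ/(μ−λ) = 0.8460/(62.2 − 52.62) = 0.8460/9.58 = 0.08831 hr

Final: 0.08831 hr


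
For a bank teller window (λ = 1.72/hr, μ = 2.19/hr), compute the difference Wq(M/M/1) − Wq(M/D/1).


ρ = 1.72/2.19 = 0.7854
Wq(M/M/1) = ρ/(μ−λ) = 0.7854/0.4700 = 1.67104 hr
Wq(M/D/1) = ρ/(2(μ−λ)) = 0.83552 hr
Savings = 1.67104 − 0.83552 = 0.83552 hr

Final: 0.83552 hr


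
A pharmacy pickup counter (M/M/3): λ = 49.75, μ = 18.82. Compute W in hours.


a = 2.6435; ρ = 0.8812; P₀ = 0.030264
Lq = P₀·a^c·ρ/(c!(1−ρ)²) = 5.81277
Wq = Lq/λ = 5.81277/49.75 = 0.11684 hr
W = Wq + 1/μ = 0.11684 + 0.05313 = 0.16997 hr

Final: 0.16997 hr


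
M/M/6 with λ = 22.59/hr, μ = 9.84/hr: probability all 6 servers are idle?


a = λ/μ = 22.59/9.84 = 2.2957; ρ = a/c = 0.3826
Σ_{k=0}^{5} a^k/k! (terms k=0..5) = 1.00000 + 2.29573 + 2.63519 + 2.01656 + 1.15737 + 0.53140 = 9.63626
Tail: a^6/(6!(1−ρ)) = 146.39519/(720·0.6174) = 0.32934
P₀ = 1/(9.63626 + 0.32934) = 1/9.96560 = 0.100345

Final: 0.100345


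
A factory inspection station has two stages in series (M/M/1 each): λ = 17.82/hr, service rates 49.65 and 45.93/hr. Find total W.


Each node sees arrival rate λ = 17.82/hr (tandem ⇒ throughput preserved).
W₁ = 1/(μ₁−λ) = 1/(49.65−17.82) = 0.03142 hr
W₂ = 1/(μ₂−λ) = 1/(45.93−17.82) = 0.03557 hr
W_total = W₁ + W₂ = 0.03142 + 0.03557 = 0.06699 hr

Final: 0.06699 hr


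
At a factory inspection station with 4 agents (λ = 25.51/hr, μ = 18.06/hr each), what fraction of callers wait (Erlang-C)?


a = λ/μ = 1.4125; ρ = a/4 = 0.3531
P₀ = 0.241766 (from M/M/c formula)
C(c,a) = [a^c/(c!(1−ρ))]·P₀ = [3.98080/(24·0.6469)]·0.241766
= 0.25641·0.241766 = 0.061992

Final: 0.061992


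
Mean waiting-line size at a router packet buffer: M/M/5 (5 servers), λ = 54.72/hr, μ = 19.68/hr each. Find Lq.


a = λ/μ = 2.7805; ρ = a/5 = 0.5561
P₀ = 0.059386
Lq = P₀·a^c·ρ / (c!·(1−ρ)²) = 0.059386·166.19003·0.5561/(120·0.19705)
= 0.23210

Final: 0.23210


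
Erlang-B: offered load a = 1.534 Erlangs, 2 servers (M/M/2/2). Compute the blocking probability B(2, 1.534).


B(c,a) = (a^c/c!) / Σ_{k=0}^{c} a^k/k!
a^2/2! = 1.176578
Σ terms (k=0..2): 1.00000 + 1.53400 + 1.17658 = 3.710578
B = 1.176578/3.710578 = 0.317088

Final: 0.317088


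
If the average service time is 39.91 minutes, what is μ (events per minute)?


μ = 1/(service time) in consistent units.
1 minute = 1 min, so μ = 1/39.91 = 0.02506 per minute

Final: 0.02506 /min


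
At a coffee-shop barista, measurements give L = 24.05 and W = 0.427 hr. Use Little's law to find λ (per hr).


λ = L/W = 24.05/0.427 = 56.3232 /hr

Final: 56.3232 /hr


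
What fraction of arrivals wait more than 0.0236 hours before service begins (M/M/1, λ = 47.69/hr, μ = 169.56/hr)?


ρ = 47.69/169.56 = 0.2813
P(Wq > t) = ρ·e^{−(μ−λ)t} = 0.2813·e^{−2.8761}
= 0.2813·0.056352 = 0.015850

Final: 0.015850


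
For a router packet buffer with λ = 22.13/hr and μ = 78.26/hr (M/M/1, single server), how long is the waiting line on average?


ρ = 22.13/78.26 = 0.2828
Lq = ρ²/(1−ρ) = 0.07996/0.7172 = 0.1115

Final: 0.1115


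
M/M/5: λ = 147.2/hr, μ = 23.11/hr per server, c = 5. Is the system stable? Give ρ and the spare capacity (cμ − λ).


Total capacity cμ = 5·23.11 = 115.55/hr
ρ = λ/(cμ) = 147.2/115.55 = 1.2739
Stable ⇔ ρ < 1: NO
Spare capacity = cμ − λ = 115.55 − 147.2 = -31.65/hr

Final: ρ = 1.2739; unstable; margin = -31.65/hr


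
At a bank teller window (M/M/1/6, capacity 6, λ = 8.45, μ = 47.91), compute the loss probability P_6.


ρ = λ/μ = 8.45/47.91 = 0.1764
P_K = (1−ρ)ρ^K/(1−ρ^(K+1)) = (0.8236·0.00003010)/(1 − 0.000005309)
= 0.00002479/0.999995 = 0.00002479

Final: 0.00002479


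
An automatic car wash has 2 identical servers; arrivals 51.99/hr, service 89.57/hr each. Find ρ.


ρ = λ/(cμ) = 51.99/(2·89.57) = 51.99/179.14 = 0.2902

Final: 0.2902


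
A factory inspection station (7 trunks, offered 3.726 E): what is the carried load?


B(7,3.726) = 0.049456 (Erlang-B)
Carried load = a(1 − B) = 3.726·(1 − 0.049456) = 3.726·0.950544 = 3.5417 E

Final: 3.5417 Erlangs


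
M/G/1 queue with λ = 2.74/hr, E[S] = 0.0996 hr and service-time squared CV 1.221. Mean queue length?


ρ = λ·E[S] = 2.74·0.0996 = 0.2729
Lq = ρ²(1+C_s²)/(2(1−ρ)) = 0.07448·(1+1.221)/(2·0.7271)
= 0.07448·2.2210/1.4542 = 0.11375

Final: 0.11375


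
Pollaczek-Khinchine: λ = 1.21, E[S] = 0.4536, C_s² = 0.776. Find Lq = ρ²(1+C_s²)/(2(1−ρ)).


ρ = λ·E[S] = 1.21·0.4536 = 0.5489
Lq = ρ²(1+C_s²)/(2(1−ρ)) = 0.3012·(1+0.776)/(2·0.4511)
= 0.3012·1.7760/0.9023 = 0.59295

Final: 0.59295


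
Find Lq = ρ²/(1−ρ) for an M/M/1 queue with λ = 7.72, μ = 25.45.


ρ = 7.72/25.45 = 0.3033
Lq = ρ²/(1−ρ) = 0.09202/0.6967 = 0.1321

Final: 0.1321


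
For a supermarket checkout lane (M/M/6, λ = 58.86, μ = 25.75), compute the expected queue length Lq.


a = λ/μ = 2.2858; ρ = a/6 = 0.3810
P₀ = 0.101353
Lq = P₀·a^c·ρ / (c!·(1−ρ)²) = 0.101353·142.64552·0.3810/(720·0.38320)
= 0.01996

Final: 0.01996


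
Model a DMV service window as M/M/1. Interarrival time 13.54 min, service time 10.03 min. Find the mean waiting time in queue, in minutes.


λ = 60/13.54 = 4.4313 /hr
μ = 60/10.03 = 5.9821 /hr
ρ = λ/μ = 4.4313/5.9821 = 0.7408
Wq = ρ/(μ−λ) = 0.7408/(5.9821−4.4313) = 0.47769 hr
In minutes: 0.47769·60 = 28.661 min

Final: 28.661 min


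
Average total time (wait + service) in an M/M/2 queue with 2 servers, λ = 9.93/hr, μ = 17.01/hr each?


a = 0.5838; ρ = 0.2919; P₀ = 0.548123
Lq = P₀·a^c·ρ/(c!(1−ρ)²) = 0.05437
Wq = Lq/λ = 0.05437/9.93 = 0.005475 hr
W = Wq + 1/μ = 0.005475 + 0.05879 = 0.06426 hr

Final: 0.06426 hr


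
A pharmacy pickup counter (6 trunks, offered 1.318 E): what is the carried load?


B(6,1.318) = 0.001950 (Erlang-B)
Carried load = a(1 − B) = 1.318·(1 − 0.001950) = 1.318·0.998050 = 1.3154 E

Final: 1.3154 Erlangs


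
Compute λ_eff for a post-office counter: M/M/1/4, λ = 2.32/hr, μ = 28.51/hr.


ρ = 0.08137; P_K = (1−ρ)ρ^4/(1−ρ^5) = 0.00004028
λ_eff = λ(1 − P_K) = 2.32·(1 − 0.00004028) = 2.32·0.999960 = 2.3199 /hr

Final: 2.3199 /hr


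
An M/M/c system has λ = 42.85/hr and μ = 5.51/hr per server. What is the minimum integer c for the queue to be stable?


Stability requires cμ > λ ⇔ c > λ/μ.
λ/μ = 42.85/5.51 = 7.7768
Minimum integer c = ⌊7.7768⌋ + 1 = 8
Check: 8·5.51 = 44.08 > 42.85, while 7·5.51 = 38.57 ≤ 42.85

Final: 8 servers


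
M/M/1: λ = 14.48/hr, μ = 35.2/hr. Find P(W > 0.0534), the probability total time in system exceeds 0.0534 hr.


W ~ Exponential(μ−λ) for M/M/1.
μ − λ = 35.2 − 14.48 = 20.7200
P(W > t) = e^{−(μ−λ)t} = e^{−1.1064} = 0.330732

Final: 0.330732


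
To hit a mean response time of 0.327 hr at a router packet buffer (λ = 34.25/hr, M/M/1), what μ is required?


W = 1/(μ−λ) ⇒ μ − λ = 1/W = 1/0.327 = 3.0581
μ = λ + 1/W = 34.25 + 3.0581 = 37.3081 per hr

Final: 37.3081 /hr


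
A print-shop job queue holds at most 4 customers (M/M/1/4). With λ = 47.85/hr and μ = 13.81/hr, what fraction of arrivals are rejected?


ρ = λ/μ = 47.85/13.81 = 3.4649
P_K = (1−ρ)ρ^K/(1−ρ^(K+1)) = (-2.4649·144.129558)/(1 − 499.391697)
= -355.262140/-498.391697 = 0.712817

Final: 0.712817


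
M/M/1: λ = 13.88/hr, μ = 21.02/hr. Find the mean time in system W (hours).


W = 1/(μ−λ) = 1/(21.02 − 13.88) = 1/7.14 = 0.1401 hr

Final: 0.1401 hr


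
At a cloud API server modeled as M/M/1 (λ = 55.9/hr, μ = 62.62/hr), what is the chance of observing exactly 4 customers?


ρ = 55.9/62.62 = 0.8927
P_n = (1−ρ)·ρ^n = (1 − 0.8927)·0.8927^4 = 0.1073·0.635031 = 0.068148

Final: 0.068148


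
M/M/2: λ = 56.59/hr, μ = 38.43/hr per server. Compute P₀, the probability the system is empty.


a = λ/μ = 56.59/38.43 = 1.4725; ρ = a/c = 0.7363
Σ_{k=0}^{1} a^k/k! (terms k=0..1) = 1.00000 + 1.47255 = 2.47255
Tail: a^2/(2!(1−ρ)) = 2.16840/(2·0.2637) = 4.11107
P₀ = 1/(2.47255 + 4.11107) = 1/6.58362 = 0.151892

Final: 0.151892


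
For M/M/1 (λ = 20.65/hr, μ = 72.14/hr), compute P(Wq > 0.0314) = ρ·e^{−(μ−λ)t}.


ρ = 20.65/72.14 = 0.2862
P(Wq > t) = ρ·e^{−(μ−λ)t} = 0.2862·e^{−1.6168}
= 0.2862·0.198536 = 0.056831

Final: 0.056831


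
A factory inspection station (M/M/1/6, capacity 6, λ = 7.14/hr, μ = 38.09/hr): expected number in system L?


ρ = 7.14/38.09 = 0.1875
L = ρ[1 − (K+1)ρ^K + Kρ^(K+1)] / [(1−ρ)(1−ρ^(K+1))]
Numerator: 0.1875·(1 − 7·0.00004338 + 6·0.000008132) = 0.187403
Denominator: (0.8125)·(0.999992) = 0.812543
L = 0.187403/0.812543 = 0.2306

Final: 0.2306


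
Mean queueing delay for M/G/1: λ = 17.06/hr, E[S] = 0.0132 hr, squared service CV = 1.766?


ρ = λ·E[S] = 17.06·0.0132 = 0.2252
E[S²] = E[S]²(1+C_s²) = 0.0132²·(1+1.766) = 0.0004819
Wq = λ·E[S²]/(2(1−ρ)) = 17.06·0.0004819/(2·0.7748) = 0.005306 hr

Final: 0.005306 hr


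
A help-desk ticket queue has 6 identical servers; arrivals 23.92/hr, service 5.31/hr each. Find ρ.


ρ = λ/(cμ) = 23.92/(6·5.31) = 23.92/31.86 = 0.7508

Final: 0.7508


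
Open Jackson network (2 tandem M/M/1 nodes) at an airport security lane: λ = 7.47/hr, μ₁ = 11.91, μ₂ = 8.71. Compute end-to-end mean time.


Each node sees arrival rate λ = 7.47/hr (tandem ⇒ throughput preserved).
W₁ = 1/(μ₁−λ) = 1/(11.91−7.47) = 0.22523 hr
W₂ = 1/(μ₂−λ) = 1/(8.71−7.47) = 0.80645 hr
W_total = W₁ + W₂ = 0.22523 + 0.80645 = 1.03168 hr

Final: 1.03168 hr


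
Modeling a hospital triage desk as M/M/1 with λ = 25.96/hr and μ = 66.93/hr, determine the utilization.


ρ = λ/μ = 25.96/66.93 = 0.3879

Final: 0.3879


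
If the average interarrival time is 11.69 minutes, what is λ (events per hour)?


λ = 1/(interarrival time) in consistent units.
1 hour = 60 min, so λ = 60/11.69 = 5.1326 per hour

Final: 5.1326 /hr


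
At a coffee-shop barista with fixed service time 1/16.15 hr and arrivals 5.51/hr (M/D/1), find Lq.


ρ = 5.51/16.15 = 0.3412
M/D/1: Lq = ρ²/(2(1−ρ)) = 0.1164/(2·0.6588) = 0.08834

Final: 0.08834


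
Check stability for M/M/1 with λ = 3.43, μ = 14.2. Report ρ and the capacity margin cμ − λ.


Total capacity cμ = 1·14.2 = 14.20/hr
ρ = λ/(cμ) = 3.43/14.20 = 0.2415
Stable ⇔ ρ < 1: YES
Spare capacity = cμ − λ = 14.20 − 3.43 = 10.77/hr

Final: ρ = 0.2415; stable; margin = 10.77/hr


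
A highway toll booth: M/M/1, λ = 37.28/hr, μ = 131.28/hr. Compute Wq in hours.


ρ = 37.28/131.28 = 0.2840
Wq = ρ/(μ−λ) = 0.2840/(131.28 − 37.28) = 0.2840/94.00 = 0.003021 hr

Final: 0.003021 hr


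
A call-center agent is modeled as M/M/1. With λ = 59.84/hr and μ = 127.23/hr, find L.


ρ = λ/μ = 59.84/127.23 = 0.4703
L = ρ/(1−ρ) = 0.4703/(1 − 0.4703) = 0.4703/0.5297 = 0.8880

Final: 0.8880


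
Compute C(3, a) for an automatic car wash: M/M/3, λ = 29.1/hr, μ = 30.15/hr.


a = λ/μ = 0.9652; ρ = a/3 = 0.3217
P₀ = 0.377090 (from M/M/c formula)
C(c,a) = [a^c/(c!(1−ρ))]·P₀ = [0.89912/(6·0.6783)]·0.377090
= 0.22093·0.377090 = 0.083311

Final: 0.083311


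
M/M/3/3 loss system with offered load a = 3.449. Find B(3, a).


B(c,a) = (a^c/c!) / Σ_{k=0}^{c} a^k/k!
a^3/3! = 6.837988
Σ terms (k=0..3): 1.00000 + 3.44900 + 5.94780 + 6.83799 = 17.234788
B = 6.837988/17.234788 = 0.396755

Final: 0.396755


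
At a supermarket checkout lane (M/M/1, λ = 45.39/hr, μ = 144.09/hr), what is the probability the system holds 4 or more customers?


ρ = 45.39/144.09 = 0.3150
P(N ≥ n) = ρ^n = 0.3150^4 = 0.009847

Final: 0.009847


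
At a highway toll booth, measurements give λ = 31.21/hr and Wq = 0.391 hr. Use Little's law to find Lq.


Lq = λWq = 31.21·0.391 = 12.2031

Final: 12.2031


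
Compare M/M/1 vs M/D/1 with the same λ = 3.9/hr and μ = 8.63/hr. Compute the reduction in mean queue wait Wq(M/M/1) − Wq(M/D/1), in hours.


ρ = 3.9/8.63 = 0.4519
Wq(M/M/1) = ρ/(μ−λ) = 0.4519/4.73 = 0.09554 hr
Wq(M/D/1) = ρ/(2(μ−λ)) = 0.04777 hr
Savings = 0.09554 − 0.04777 = 0.04777 hr

Final: 0.04777 hr


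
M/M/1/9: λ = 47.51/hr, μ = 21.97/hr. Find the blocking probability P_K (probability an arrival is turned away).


ρ = λ/μ = 47.51/21.97 = 2.1625
P_K = (1−ρ)ρ^K/(1−ρ^(K+1)) = (-1.1625·1034.176730)/(1 − 2236.401295)
= -1202.224565/-2235.401295 = 0.537812

Final: 0.537812


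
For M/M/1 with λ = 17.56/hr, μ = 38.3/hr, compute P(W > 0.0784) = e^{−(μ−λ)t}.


W ~ Exponential(μ−λ) for M/M/1.
μ − λ = 38.3 − 17.56 = 20.7400
P(W > t) = e^{−(μ−λ)t} = e^{−1.6260} = 0.196712

Final: 0.196712


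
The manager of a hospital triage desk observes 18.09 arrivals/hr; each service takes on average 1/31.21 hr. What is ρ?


ρ = λ/μ = 18.09/31.21 = 0.5796

Final: 0.5796


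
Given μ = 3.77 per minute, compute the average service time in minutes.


Mean service time = 1/μ = 1/3.77 minute = 0.26525 minute
In minutes: 0.26525 × 1 = 0.2653 min

Final: 0.2653 min


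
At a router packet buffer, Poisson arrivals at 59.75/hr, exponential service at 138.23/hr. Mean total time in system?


W = 1/(μ−λ) = 1/(138.23 − 59.75) = 1/78.48 = 0.01274 hr

Final: 0.01274 hr


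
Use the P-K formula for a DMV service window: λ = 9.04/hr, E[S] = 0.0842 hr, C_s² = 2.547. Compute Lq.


ρ = λ·E[S] = 9.04·0.0842 = 0.7612
Lq = ρ²(1+C_s²)/(2(1−ρ)) = 0.5794·(1+2.547)/(2·0.2388)
= 0.5794·3.5470/0.4777 = 4.30229

Final: 4.30229


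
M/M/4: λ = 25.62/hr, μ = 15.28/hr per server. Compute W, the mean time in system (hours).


a = 1.6767; ρ = 0.4192; P₀ = 0.183994
Lq = P₀·a^c·ρ/(c!(1−ρ)²) = 0.07529
Wq = Lq/λ = 0.07529/25.62 = 0.002939 hr
W = Wq + 1/μ = 0.002939 + 0.06545 = 0.06838 hr

Final: 0.06838 hr


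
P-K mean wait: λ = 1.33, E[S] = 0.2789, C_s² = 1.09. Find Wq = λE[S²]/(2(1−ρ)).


ρ = λ·E[S] = 1.33·0.2789 = 0.3709
E[S²] = E[S]²(1+C_s²) = 0.2789²·(1+1.09) = 0.162571
Wq = λ·E[S²]/(2(1−ρ)) = 1.33·0.162571/(2·0.6291) = 0.17186 hr

Final: 0.17186 hr


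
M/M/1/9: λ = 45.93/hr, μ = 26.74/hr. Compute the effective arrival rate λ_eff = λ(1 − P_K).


ρ = 1.7177; P_K = (1−ρ)ρ^9/(1−ρ^10) = 0.419687
λ_eff = λ(1 − P_K) = 45.93·(1 − 0.419687) = 45.93·0.580313 = 26.6538 /hr

Final: 26.6538 /hr


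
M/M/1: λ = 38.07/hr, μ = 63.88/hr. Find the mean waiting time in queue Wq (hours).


ρ = 38.07/63.88 = 0.5960
Wq = ρ/(μ−λ) = 0.5960/(63.88 − 38.07) = 0.5960/25.81 = 0.02309 hr

Final: 0.02309 hr


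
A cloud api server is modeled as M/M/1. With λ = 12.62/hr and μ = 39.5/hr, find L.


ρ = λ/μ = 12.62/39.5 = 0.3195
L = ρ/(1−ρ) = 0.3195/(1 − 0.3195) = 0.3195/0.6805 = 0.4695

Final: 0.4695


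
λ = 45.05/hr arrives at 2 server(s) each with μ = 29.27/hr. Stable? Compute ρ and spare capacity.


Total capacity cμ = 2·29.27 = 58.54/hr
ρ = λ/(cμ) = 45.05/58.54 = 0.7696
Stable ⇔ ρ < 1: YES
Spare capacity = cμ − λ = 58.54 − 45.05 = 13.49/hr

Final: ρ = 0.7696; stable; margin = 13.49/hr


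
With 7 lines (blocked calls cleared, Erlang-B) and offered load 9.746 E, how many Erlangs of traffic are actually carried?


B(7,9.746) = 0.397532 (Erlang-B)
Carried load = a(1 − B) = 9.746·(1 − 0.397532) = 9.746·0.602468 = 5.8717 E

Final: 5.8717 Erlangs


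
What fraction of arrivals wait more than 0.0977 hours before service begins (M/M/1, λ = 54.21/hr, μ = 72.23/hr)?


ρ = 54.21/72.23 = 0.7505
P(Wq > t) = ρ·e^{−(μ−λ)t} = 0.7505·e^{−1.7606}
= 0.7505·0.171950 = 0.129051

Final: 0.129051


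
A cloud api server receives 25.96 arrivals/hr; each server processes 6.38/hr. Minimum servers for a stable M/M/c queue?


Stability requires cμ > λ ⇔ c > λ/μ.
λ/μ = 25.96/6.38 = 4.0690
Minimum integer c = ⌊4.0690⌋ + 1 = 5
Check: 5·6.38 = 31.90 > 25.96, while 4·6.38 = 25.52 ≤ 25.96

Final: 5 servers


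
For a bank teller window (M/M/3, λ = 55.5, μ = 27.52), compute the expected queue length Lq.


a = λ/μ = 2.0167; ρ = a/3 = 0.6722
P₀ = 0.108447
Lq = P₀·a^c·ρ / (c!·(1−ρ)²) = 0.108447·8.20226·0.6722/(6·0.10743)
= 0.92770

Final: 0.92770


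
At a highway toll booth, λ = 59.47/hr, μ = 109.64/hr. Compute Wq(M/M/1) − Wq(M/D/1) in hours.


ρ = 59.47/109.64 = 0.5424
Wq(M/M/1) = ρ/(μ−λ) = 0.5424/50.17 = 0.01081 hr
Wq(M/D/1) = ρ/(2(μ−λ)) = 0.005406 hr
Savings = 0.01081 − 0.005406 = 0.005406 hr

Final: 0.005406 hr


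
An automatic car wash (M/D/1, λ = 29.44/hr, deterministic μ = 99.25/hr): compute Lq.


ρ = 29.44/99.25 = 0.2966
M/D/1: Lq = ρ²/(2(1−ρ)) = 0.08799/(2·0.7034) = 0.06255

Final: 0.06255


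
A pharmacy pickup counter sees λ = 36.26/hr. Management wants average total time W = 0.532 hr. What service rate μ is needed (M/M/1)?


W = 1/(μ−λ) ⇒ μ − λ = 1/W = 1/0.532 = 1.8797
μ = λ + 1/W = 36.26 + 1.8797 = 38.1397 per hr

Final: 38.1397 /hr


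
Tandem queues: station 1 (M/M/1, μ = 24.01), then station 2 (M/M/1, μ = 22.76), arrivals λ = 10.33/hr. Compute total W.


Each node sees arrival rate λ = 10.33/hr (tandem ⇒ throughput preserved).
W₁ = 1/(μ₁−λ) = 1/(24.01−10.33) = 0.07310 hr
W₂ = 1/(μ₂−λ) = 1/(22.76−10.33) = 0.08045 hr
W_total = W₁ + W₂ = 0.07310 + 0.08045 = 0.15355 hr

Final: 0.15355 hr


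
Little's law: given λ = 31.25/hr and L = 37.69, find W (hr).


W = L/λ = 37.69/31.25 = 1.2061 hr

Final: 1.2061 hr


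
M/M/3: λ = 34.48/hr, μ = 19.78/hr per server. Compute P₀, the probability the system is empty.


a = λ/μ = 34.48/19.78 = 1.7432; ρ = a/c = 0.5811
Σ_{k=0}^{2} a^k/k! (terms k=0..2) = 1.00000 + 1.74317 + 1.51933 = 4.26250
Tail: a^3/(3!(1−ρ)) = 5.29691/(6·0.4189) = 2.10726
P₀ = 1/(4.26250 + 2.10726) = 1/6.36976 = 0.156992

Final: 0.156992


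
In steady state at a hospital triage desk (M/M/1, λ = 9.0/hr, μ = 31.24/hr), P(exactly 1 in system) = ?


ρ = 9.0/31.24 = 0.2881
P_n = (1−ρ)·ρ^n = (1 − 0.2881)·0.2881^1 = 0.7119·0.288092 = 0.205095

Final: 0.205095


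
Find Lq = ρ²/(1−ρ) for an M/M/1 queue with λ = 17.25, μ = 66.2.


ρ = 17.25/66.2 = 0.2606
Lq = ρ²/(1−ρ) = 0.06790/0.7394 = 0.09183

Final: 0.09183


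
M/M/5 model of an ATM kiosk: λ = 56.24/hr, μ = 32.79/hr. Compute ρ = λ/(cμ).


ρ = λ/(cμ) = 56.24/(5·32.79) = 56.24/163.95 = 0.3430

Final: 0.3430


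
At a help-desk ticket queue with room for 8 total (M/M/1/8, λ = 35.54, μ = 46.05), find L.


ρ = 35.54/46.05 = 0.7718
L = ρ[1 − (K+1)ρ^K + Kρ^(K+1)] / [(1−ρ)(1−ρ^(K+1))]
Numerator: 0.7718·(1 − 9·0.125864 + 8·0.097138) = 0.497273
Denominator: (0.2282)·(0.902862) = 0.206060
L = 0.497273/0.206060 = 2.4132

Final: 2.4132


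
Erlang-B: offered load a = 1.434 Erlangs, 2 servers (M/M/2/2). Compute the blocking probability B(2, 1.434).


B(c,a) = (a^c/c!) / Σ_{k=0}^{c} a^k/k!
a^2/2! = 1.028178
Σ terms (k=0..2): 1.00000 + 1.43400 + 1.02818 = 3.462178
B = 1.028178/3.462178 = 0.296974

Final: 0.296974


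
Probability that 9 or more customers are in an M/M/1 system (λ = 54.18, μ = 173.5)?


ρ = 54.18/173.5 = 0.3123
P(N ≥ n) = ρ^n = 0.3123^9 = 0.00002824

Final: 0.00002824


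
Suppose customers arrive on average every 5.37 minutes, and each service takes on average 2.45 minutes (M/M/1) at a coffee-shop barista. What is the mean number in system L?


λ = 60/5.37 = 11.1732 /hr
μ = 60/2.45 = 24.4898 /hr
ρ = λ/μ = 11.1732/24.4898 = 0.4562
L = ρ/(1−ρ) = 0.4562/0.5438 = 0.8390

Final: 0.8390


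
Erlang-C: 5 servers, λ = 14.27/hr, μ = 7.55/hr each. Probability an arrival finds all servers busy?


a = λ/μ = 1.8901; ρ = a/5 = 0.3780
P₀ = 0.150230 (from M/M/c formula)
C(c,a) = [a^c/(c!(1−ρ))]·P₀ = [24.12043/(120·0.6220)]·0.150230
= 0.32316·0.150230 = 0.048549

Final: 0.048549


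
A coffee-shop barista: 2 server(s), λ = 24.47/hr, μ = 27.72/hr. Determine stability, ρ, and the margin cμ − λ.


Total capacity cμ = 2·27.72 = 55.44/hr
ρ = λ/(cμ) = 24.47/55.44 = 0.4414
Stable ⇔ ρ < 1: YES
Spare capacity = cμ − λ = 55.44 − 24.47 = 30.97/hr

Final: ρ = 0.4414; stable; margin = 30.97/hr


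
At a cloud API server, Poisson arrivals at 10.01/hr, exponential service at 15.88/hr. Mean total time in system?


W = 1/(μ−λ) = 1/(15.88 − 10.01) = 1/5.87 = 0.1704 hr

Final: 0.1704 hr


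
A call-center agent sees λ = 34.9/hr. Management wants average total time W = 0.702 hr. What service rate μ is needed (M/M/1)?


W = 1/(μ−λ) ⇒ μ − λ = 1/W = 1/0.702 = 1.4245
μ = λ + 1/W = 34.9 + 1.4245 = 36.3245 per hr

Final: 36.3245 /hr


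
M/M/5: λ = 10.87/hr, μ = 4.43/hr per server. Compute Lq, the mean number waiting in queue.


a = λ/μ = 2.4537; ρ = a/5 = 0.4907
P₀ = 0.084089
Lq = P₀·a^c·ρ / (c!·(1−ρ)²) = 0.084089·88.94655·0.4907/(120·0.25934)
= 0.11794

Final: 0.11794


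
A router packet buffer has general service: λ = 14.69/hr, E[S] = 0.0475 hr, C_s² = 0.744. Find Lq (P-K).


ρ = λ·E[S] = 14.69·0.0475 = 0.6978
Lq = ρ²(1+C_s²)/(2(1−ρ)) = 0.4869·(1+0.744)/(2·0.3022)
= 0.4869·1.7440/0.6044 = 1.40481

Final: 1.40481


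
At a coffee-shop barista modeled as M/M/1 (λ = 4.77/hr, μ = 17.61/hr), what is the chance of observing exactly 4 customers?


ρ = 4.77/17.61 = 0.2709
P_n = (1−ρ)·ρ^n = (1 − 0.2709)·0.2709^4 = 0.7291·0.005383 = 0.003925

Final: 0.003925


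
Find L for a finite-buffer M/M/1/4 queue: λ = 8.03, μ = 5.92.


ρ = 8.03/5.92 = 1.3564
L = ρ[1 − (K+1)ρ^K + Kρ^(K+1)] / [(1−ρ)(1−ρ^(K+1))]
Numerator: 1.3564·(1 − 5·3.385130 + 4·4.591654) = 3.310975
Denominator: (-0.3564)·(-3.591654) = 1.280134
L = 3.310975/1.280134 = 2.5864

Final: 2.5864


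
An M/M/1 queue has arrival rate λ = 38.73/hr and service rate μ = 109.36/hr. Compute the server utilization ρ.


ρ = λ/μ = 38.73/109.36 = 0.3542

Final: 0.3542


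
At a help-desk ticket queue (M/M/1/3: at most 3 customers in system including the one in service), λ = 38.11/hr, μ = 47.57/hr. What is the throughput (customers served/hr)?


ρ = 0.8011; P_K = (1−ρ)ρ^3/(1−ρ^4) = 0.173879
λ_eff = λ(1 − P_K) = 38.11·(1 − 0.173879) = 38.11·0.826121 = 31.4835 /hr

Final: 31.4835 /hr


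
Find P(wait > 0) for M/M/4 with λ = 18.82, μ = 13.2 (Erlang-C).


a = λ/μ = 1.4258; ρ = a/4 = 0.3564
P₀ = 0.238508 (from M/M/c formula)
C(c,a) = [a^c/(c!(1−ρ))]·P₀ = [4.13221/(24·0.6436)]·0.238508
= 0.26754·0.238508 = 0.063809

Final: 0.063809


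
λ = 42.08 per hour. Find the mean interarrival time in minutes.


Mean interarrival time = 1/λ = 1/42.08 hour = 0.02376 hour
In minutes: 0.02376 × 60 = 1.4259 min

Final: 1.4259 min


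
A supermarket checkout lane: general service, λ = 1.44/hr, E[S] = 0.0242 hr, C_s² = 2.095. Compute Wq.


ρ = λ·E[S] = 1.44·0.0242 = 0.03485
E[S²] = E[S]²(1+C_s²) = 0.0242²·(1+2.095) = 0.001813
Wq = λ·E[S²]/(2(1−ρ)) = 1.44·0.001813/(2·0.9652) = 0.001352 hr

Final: 0.001352 hr


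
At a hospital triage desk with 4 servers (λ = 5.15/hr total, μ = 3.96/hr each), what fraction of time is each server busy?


ρ = λ/(cμ) = 5.15/(4·3.96) = 5.15/15.84 = 0.3251

Final: 0.3251


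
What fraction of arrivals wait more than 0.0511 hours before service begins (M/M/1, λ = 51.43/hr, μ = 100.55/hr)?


ρ = 51.43/100.55 = 0.5115
P(Wq > t) = ρ·e^{−(μ−λ)t} = 0.5115·e^{−2.5100}
= 0.5115·0.081266 = 0.041566

Final: 0.041566


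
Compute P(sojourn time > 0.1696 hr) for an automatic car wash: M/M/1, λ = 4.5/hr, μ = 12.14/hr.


W ~ Exponential(μ−λ) for M/M/1.
μ − λ = 12.14 − 4.5 = 7.6400
P(W > t) = e^{−(μ−λ)t} = e^{−1.2957} = 0.273694

Final: 0.273694


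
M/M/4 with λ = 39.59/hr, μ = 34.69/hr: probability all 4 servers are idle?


a = λ/μ = 39.59/34.69 = 1.1413; ρ = a/c = 0.2853
Σ_{k=0}^{3} a^k/k! (terms k=0..3) = 1.00000 + 1.14125 + 0.65123 + 0.24774 = 3.04022
Tail: a^4/(4!(1−ρ)) = 1.69639/(24·0.7147) = 0.09890
P₀ = 1/(3.04022 + 0.09890) = 1/3.13912 = 0.318561

Final: 0.318561


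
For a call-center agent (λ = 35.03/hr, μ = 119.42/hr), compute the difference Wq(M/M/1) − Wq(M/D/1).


ρ = 35.03/119.42 = 0.2933
Wq(M/M/1) = ρ/(μ−λ) = 0.2933/84.39 = 0.003476 hr
Wq(M/D/1) = ρ/(2(μ−λ)) = 0.001738 hr
Savings = 0.003476 − 0.001738 = 0.001738 hr

Final: 0.001738 hr


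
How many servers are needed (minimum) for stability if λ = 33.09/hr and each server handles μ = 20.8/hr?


Stability requires cμ > λ ⇔ c > λ/μ.
λ/μ = 33.09/20.8 = 1.5909
Minimum integer c = ⌊1.5909⌋ + 1 = 2
Check: 2·20.8 = 41.60 > 33.09, while 1·20.8 = 20.80 ≤ 33.09

Final: 2 servers


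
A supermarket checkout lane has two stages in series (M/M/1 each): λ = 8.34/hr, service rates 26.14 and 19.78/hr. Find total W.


Each node sees arrival rate λ = 8.34/hr (tandem ⇒ throughput preserved).
W₁ = 1/(μ₁−λ) = 1/(26.14−8.34) = 0.05618 hr
W₂ = 1/(μ₂−λ) = 1/(19.78−8.34) = 0.08741 hr
W_total = W₁ + W₂ = 0.05618 + 0.08741 = 0.14359 hr

Final: 0.14359 hr


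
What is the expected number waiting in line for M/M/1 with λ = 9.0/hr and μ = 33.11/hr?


ρ = 9.0/33.11 = 0.2718
Lq = ρ²/(1−ρ) = 0.07389/0.7282 = 0.1015

Final: 0.1015


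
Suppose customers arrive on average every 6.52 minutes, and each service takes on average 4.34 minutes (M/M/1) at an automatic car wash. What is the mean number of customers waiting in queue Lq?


λ = 60/6.52 = 9.2025 /hr
μ = 60/4.34 = 13.8249 /hr
ρ = λ/μ = 9.2025/13.8249 = 0.6656
Lq = ρ²/(1−ρ) = 0.4431/0.3344 = 1.3252

Final: 1.3252


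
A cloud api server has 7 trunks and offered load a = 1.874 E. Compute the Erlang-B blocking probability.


B(c,a) = (a^c/c!) / Σ_{k=0}^{c} a^k/k!
a^7/7! = 0.016105
Σ terms (k=0..7): 1.00000 + 1.87400 + 1.75594 + 1.09688 + 0.51389 + 0.19260 + 0.06016 + 0.01610 = 6.509567
B = 0.016105/6.509567 = 0.002474

Final: 0.002474


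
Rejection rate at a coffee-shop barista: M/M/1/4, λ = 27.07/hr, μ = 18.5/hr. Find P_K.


ρ = λ/μ = 27.07/18.5 = 1.4632
P_K = (1−ρ)ρ^K/(1−ρ^(K+1)) = (-0.4632·4.584227)/(1 − 6.707839)
= -2.123612/-5.707839 = 0.372052

Final: 0.372052


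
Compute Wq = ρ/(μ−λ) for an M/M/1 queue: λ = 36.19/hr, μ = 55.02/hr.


ρ = 36.19/55.02 = 0.6578
Wq = ρ/(μ−λ) = 0.6578/(55.02 − 36.19) = 0.6578/18.83 = 0.03493 hr

Final: 0.03493 hr


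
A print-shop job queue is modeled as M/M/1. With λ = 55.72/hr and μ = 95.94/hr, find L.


ρ = λ/μ = 55.72/95.94 = 0.5808
L = ρ/(1−ρ) = 0.5808/(1 − 0.5808) = 0.5808/0.4192 = 1.3854

Final: 1.3854


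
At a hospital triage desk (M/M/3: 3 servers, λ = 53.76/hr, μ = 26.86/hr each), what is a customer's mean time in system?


a = 2.0015; ρ = 0.6672; P₀ = 0.110872
Lq = P₀·a^c·ρ/(c!(1−ρ)²) = 0.89228
Wq = Lq/λ = 0.89228/53.76 = 0.01660 hr
W = Wq + 1/μ = 0.01660 + 0.03723 = 0.05383 hr

Final: 0.05383 hr


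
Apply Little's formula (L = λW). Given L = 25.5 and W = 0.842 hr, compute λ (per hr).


λ = L/W = 25.5/0.842 = 30.2850 /hr

Final: 30.2850 /hr


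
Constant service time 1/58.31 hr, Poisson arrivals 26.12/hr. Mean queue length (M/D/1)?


ρ = 26.12/58.31 = 0.4480
M/D/1: Lq = ρ²/(2(1−ρ)) = 0.2007/(2·0.5520) = 0.18174

Final: 0.18174


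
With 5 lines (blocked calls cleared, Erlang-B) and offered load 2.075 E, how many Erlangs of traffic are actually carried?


B(5,2.075) = 0.041046 (Erlang-B)
Carried load = a(1 − B) = 2.075·(1 − 0.041046) = 2.075·0.958954 = 1.9898 E

Final: 1.9898 Erlangs


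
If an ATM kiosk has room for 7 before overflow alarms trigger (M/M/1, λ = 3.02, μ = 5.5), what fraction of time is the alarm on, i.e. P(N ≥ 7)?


ρ = 3.02/5.5 = 0.5491
P(N ≥ n) = ρ^n = 0.5491^7 = 0.015049

Final: 0.015049


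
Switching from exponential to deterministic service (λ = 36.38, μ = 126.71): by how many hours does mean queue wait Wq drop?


ρ = 36.38/126.71 = 0.2871
Wq(M/M/1) = ρ/(μ−λ) = 0.2871/90.33 = 0.003178 hr
Wq(M/D/1) = ρ/(2(μ−λ)) = 0.001589 hr
Savings = 0.003178 − 0.001589 = 0.001589 hr

Final: 0.001589 hr


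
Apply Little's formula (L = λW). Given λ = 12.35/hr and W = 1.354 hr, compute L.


L = λW = 12.35·1.354 = 16.7219

Final: 16.7219


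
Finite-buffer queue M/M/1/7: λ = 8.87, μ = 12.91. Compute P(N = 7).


ρ = λ/μ = 8.87/12.91 = 0.6871
P_K = (1−ρ)ρ^K/(1−ρ^(K+1)) = (0.3129·0.072274)/(1 − 0.049657)
= 0.022617/0.950343 = 0.023799

Final: 0.023799


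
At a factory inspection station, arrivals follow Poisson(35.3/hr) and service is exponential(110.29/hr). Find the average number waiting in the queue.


ρ = 35.3/110.29 = 0.3201
Lq = ρ²/(1−ρ) = 0.1024/0.6799 = 0.1507

Final: 0.1507
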